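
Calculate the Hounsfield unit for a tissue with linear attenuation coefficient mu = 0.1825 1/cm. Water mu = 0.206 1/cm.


HU = ((mu_tissue - mu_water) / mu_water) * 1000
HU = ((0.1825 - 0.206) / 0.206) * 1000
HU = -114.1


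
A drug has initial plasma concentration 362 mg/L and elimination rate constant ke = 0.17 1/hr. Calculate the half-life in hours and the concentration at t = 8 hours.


t_half = ln(2) / ke = 0.693147 / 0.17 = 4.077 hr
C(t) = C0 * exp(-ke*t) = 362 * exp(-0.17*8)
C(8) = 92.91 mg/L


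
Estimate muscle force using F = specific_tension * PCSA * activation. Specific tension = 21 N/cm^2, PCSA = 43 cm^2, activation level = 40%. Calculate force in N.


F = sigma * PCSA * activation
F = 21 * 43 * 0.4
F = 361.2 N


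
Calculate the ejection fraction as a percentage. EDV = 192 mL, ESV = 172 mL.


SV = EDV - ESV = 192 - 172 = 20 mL
EF = SV/EDV * 100 = 20/192 * 100
EF = 10.42%


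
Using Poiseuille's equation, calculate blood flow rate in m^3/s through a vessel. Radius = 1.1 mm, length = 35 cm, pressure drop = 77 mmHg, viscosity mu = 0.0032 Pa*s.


Q = pi*r^4*dP / (8*mu*L)
r = 0.0011 m, L = 0.35 m
dP = 77 mmHg = 10265.794 Pa
Q = 5.2699e-06 m^3/s


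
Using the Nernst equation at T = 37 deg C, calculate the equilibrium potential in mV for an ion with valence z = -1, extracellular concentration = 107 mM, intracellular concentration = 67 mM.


E = (RT/(zF)) * ln(C_out/C_in)
T = 37 + 273.15 = 310.15 K
E = (8.314 * 310.15 / (-1 * 96485)) * ln(107/67)
E = -12.51 mV


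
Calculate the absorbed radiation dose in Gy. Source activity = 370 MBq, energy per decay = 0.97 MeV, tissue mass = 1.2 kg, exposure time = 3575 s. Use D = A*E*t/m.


A = 370 MBq = 3.7000e+08 Bq
E = 0.97 MeV = 1.55394e-13 J
D = A*E*t/m = 3.7000e+08*1.55394e-13*3575/1.2
D = 0.1713 Gy


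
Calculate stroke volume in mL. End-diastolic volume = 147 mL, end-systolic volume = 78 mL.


SV = EDV - ESV
SV = 147 - 78
SV = 69 mL


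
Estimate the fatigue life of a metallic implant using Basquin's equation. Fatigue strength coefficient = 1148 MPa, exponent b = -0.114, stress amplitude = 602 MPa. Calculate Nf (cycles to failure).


sigma_a = sigma_f' * (2Nf)^b
2Nf = (sigma_a/sigma_f')^(1/b)
2Nf = (602/1148)^(1/-0.114)
2Nf = 287.85259
Nf = 143.9


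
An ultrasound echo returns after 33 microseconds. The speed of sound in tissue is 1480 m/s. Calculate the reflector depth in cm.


depth = c * t / 2
t = 33 us = 3.3000e-05 s
depth = 1480 * 3.3000e-05 / 2
depth = 0.02442 m = 2.442 cm


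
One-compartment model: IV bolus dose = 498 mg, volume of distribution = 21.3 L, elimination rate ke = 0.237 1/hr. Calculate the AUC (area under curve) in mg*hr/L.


C0 = Dose/Vd = 498/21.3 = 23.3803 mg/L
AUC = C0/ke = 23.3803/0.237
AUC = 98.65 mg*hr/L


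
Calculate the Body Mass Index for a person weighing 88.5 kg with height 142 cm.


BMI = weight / height^2
height = 142 cm = 1.42 m
BMI = 88.5 / 1.42^2
BMI = 43.89 kg/m^2


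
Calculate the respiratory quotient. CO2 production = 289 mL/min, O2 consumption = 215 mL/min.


RQ = VCO2 / VO2
RQ = 289 / 215
RQ = 1.344


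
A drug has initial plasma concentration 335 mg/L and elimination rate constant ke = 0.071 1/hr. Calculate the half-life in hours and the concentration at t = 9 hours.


t_half = ln(2) / ke = 0.693147 / 0.071 = 9.763 hr
C(t) = C0 * exp(-ke*t) = 335 * exp(-0.071*9)
C(9) = 176.8 mg/L


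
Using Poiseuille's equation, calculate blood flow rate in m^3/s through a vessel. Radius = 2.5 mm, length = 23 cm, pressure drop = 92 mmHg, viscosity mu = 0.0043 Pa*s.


Q = pi*r^4*dP / (8*mu*L)
r = 0.0025 m, L = 0.23 m
dP = 92 mmHg = 12265.624 Pa
Q = 1.9025e-04 m^3/s


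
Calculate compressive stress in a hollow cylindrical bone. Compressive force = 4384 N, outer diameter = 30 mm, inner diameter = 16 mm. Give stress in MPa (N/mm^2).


A = pi*(r_o^2 - r_i^2)
r_o = 15 mm, r_i = 8 mm
A = 505.796 mm^2
sigma = F/A = 4384 / 505.796
sigma = 8.668 MPa


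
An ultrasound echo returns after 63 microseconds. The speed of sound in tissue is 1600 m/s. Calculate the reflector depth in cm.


depth = c * t / 2
t = 63 us = 6.3000e-05 s
depth = 1600 * 6.3000e-05 / 2
depth = 0.0504 m = 5.04 cm


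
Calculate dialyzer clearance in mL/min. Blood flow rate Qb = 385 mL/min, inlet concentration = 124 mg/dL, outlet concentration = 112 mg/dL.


K = Qb * (Cb_in - Cb_out) / Cb_in
K = 385 * (124 - 112) / 124
K = 37.26 mL/min


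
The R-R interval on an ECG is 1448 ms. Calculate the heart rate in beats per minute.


HR = 60 / RR_interval(s)
RR = 1448 ms = 1.448 s
HR = 60 / 1.448 = 41.44 bpm


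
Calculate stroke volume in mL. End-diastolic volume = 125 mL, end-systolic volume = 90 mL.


SV = EDV - ESV
SV = 125 - 90
SV = 35 mL


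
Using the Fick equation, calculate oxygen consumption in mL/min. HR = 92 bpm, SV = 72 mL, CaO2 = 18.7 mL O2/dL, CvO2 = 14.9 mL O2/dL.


CO = HR*SV = 92*72/1000 = 6.624 L/min
a-v O2 diff = 18.7 - 14.9 = 3.8 mL/dL
VO2 = CO * (CaO2-CvO2) * 10 dL/L
VO2 = 6.624 * 3.8 * 10
VO2 = 251.7 mL/min


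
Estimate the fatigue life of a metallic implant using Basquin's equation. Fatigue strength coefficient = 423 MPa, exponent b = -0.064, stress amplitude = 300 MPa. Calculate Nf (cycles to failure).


sigma_a = sigma_f' * (2Nf)^b
2Nf = (sigma_a/sigma_f')^(1/b)
2Nf = (300/423)^(1/-0.064)
2Nf = 214.55994
Nf = 107.3


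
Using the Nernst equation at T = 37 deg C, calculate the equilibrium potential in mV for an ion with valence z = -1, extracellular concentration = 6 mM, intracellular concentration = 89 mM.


E = (RT/(zF)) * ln(C_out/C_in)
T = 37 + 273.15 = 310.15 K
E = (8.314 * 310.15 / (-1 * 96485)) * ln(6/89)
E = 72.07 mV


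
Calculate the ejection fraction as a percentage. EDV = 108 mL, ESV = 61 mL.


SV = EDV - ESV = 108 - 61 = 47 mL
EF = SV/EDV * 100 = 47/108 * 100
EF = 43.52%


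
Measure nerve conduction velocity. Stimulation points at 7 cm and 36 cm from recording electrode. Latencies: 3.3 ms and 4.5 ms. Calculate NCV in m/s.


Distance = (36 - 7) / 100 = 0.29 m
dt = (4.5 - 3.3) / 1000 = 0.0012 s
NCV = dist / dt = 241.7 m/s


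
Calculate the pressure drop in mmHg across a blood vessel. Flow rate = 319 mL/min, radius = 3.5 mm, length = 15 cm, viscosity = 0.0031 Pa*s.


dP = 8*mu*L*Q / (pi*r^4)
Q = 319 mL/min = 5.31667e-06 m^3/s
dP = 41.9528 Pa = 41.9528 / 133.322 mmHg = 0.3147 mmHg


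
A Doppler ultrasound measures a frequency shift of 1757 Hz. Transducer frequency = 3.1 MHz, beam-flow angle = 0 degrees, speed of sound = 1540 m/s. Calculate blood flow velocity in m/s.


v = fd * c / (2 * f0 * cos(theta))
v = 1757 * 1540 / (2 * 3.1000e+06 * cos(0))
v = 0.4364 m/s


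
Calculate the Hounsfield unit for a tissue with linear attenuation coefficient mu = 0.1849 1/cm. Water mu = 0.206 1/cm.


HU = ((mu_tissue - mu_water) / mu_water) * 1000
HU = ((0.1849 - 0.206) / 0.206) * 1000
HU = -102.4


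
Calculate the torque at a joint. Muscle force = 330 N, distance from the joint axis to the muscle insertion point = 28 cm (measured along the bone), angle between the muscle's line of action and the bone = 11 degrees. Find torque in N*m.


Torque = F * d * sin(theta)   (moment arm = d*sin(theta))
d = 28 cm = 0.28 m
Torque = 330 * 0.28 * sin(11)
Torque = 17.63 N*m


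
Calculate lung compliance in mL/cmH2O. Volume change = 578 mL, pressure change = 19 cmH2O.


C = dV / dP
C = 578 / 19
C = 30.42 mL/cmH2O


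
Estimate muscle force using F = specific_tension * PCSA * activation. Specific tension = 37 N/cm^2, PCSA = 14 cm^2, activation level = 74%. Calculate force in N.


F = sigma * PCSA * activation
F = 37 * 14 * 0.74
F = 383.3 N


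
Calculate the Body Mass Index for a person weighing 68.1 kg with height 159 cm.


BMI = weight / height^2
height = 159 cm = 1.59 m
BMI = 68.1 / 1.59^2
BMI = 26.94 kg/m^2


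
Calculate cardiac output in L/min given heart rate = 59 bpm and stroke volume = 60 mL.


CO = HR * SV
CO = 59 * 60 / 1000
CO = 3.54 L/min


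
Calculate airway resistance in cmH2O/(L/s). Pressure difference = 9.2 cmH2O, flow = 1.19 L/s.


R = dP / flow
R = 9.2 / 1.19
R = 7.731 cmH2O/(L/s)


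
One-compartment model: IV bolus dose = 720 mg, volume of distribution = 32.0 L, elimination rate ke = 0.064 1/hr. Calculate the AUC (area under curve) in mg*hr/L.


C0 = Dose/Vd = 720/32.0 = 22.5 mg/L
AUC = C0/ke = 22.5/0.064
AUC = 351.6 mg*hr/L


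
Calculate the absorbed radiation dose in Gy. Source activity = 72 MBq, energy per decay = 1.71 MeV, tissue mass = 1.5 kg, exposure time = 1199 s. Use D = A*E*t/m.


A = 72 MBq = 7.2000e+07 Bq
E = 1.71 MeV = 2.73942e-13 J
D = A*E*t/m = 7.2000e+07*2.73942e-13*1199/1.5
D = 0.01577 Gy


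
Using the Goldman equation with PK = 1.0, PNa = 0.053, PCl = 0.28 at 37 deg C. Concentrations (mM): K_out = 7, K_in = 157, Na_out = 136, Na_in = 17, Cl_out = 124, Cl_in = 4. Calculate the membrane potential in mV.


Vm = (RT/F)*ln((PK*Ko + PNa*Nao + PCl*Cli)/(PK*Ki + PNa*Nai + PCl*Clo))
Numer = 15.328, Denom = 192.621
Vm = -67.64 mV


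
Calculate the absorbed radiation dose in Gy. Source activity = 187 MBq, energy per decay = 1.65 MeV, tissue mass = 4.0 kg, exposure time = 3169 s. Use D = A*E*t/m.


A = 187 MBq = 1.8700e+08 Bq
E = 1.65 MeV = 2.6433e-13 J
D = A*E*t/m = 1.8700e+08*2.6433e-13*3169/4.0
D = 0.03916 Gy


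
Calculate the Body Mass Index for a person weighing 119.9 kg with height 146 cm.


BMI = weight / height^2
height = 146 cm = 1.46 m
BMI = 119.9 / 1.46^2
BMI = 56.25 kg/m^2


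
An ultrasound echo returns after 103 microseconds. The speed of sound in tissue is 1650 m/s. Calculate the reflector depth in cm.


depth = c * t / 2
t = 103 us = 1.0300e-04 s
depth = 1650 * 1.0300e-04 / 2
depth = 0.084975 m = 8.4975 cm


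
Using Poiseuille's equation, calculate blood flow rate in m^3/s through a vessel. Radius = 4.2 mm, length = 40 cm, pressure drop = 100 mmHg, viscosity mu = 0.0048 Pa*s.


Q = pi*r^4*dP / (8*mu*L)
r = 0.0042 m, L = 0.4 m
dP = 100 mmHg = 13332.2 Pa
Q = 8.4851e-04 m^3/s


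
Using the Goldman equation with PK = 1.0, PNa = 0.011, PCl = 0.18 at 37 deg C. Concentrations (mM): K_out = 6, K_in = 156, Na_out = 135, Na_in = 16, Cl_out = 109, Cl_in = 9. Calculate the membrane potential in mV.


Vm = (RT/F)*ln((PK*Ko + PNa*Nao + PCl*Cli)/(PK*Ki + PNa*Nai + PCl*Clo))
Numer = 9.105, Denom = 175.796
Vm = -79.12 mV


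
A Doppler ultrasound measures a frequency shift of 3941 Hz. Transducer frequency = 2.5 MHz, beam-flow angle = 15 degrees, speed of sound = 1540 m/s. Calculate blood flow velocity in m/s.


v = fd * c / (2 * f0 * cos(theta))
v = 3941 * 1540 / (2 * 2.5000e+06 * cos(15))
v = 1.257 m/s


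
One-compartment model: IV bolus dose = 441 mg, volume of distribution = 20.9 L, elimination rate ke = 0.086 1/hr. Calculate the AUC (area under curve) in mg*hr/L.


C0 = Dose/Vd = 441/20.9 = 21.1005 mg/L
AUC = C0/ke = 21.1005/0.086
AUC = 245.4 mg*hr/L


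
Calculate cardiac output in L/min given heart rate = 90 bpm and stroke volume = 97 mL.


CO = HR * SV
CO = 90 * 97 / 1000
CO = 8.73 L/min


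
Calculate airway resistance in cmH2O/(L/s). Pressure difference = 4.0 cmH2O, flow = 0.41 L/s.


R = dP / flow
R = 4.0 / 0.41
R = 9.756 cmH2O/(L/s)


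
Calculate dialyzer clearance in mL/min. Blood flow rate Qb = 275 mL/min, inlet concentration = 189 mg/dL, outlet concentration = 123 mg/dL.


K = Qb * (Cb_in - Cb_out) / Cb_in
K = 275 * (189 - 123) / 189
K = 96.03 mL/min


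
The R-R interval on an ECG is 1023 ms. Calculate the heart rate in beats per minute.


HR = 60 / RR_interval(s)
RR = 1023 ms = 1.023 s
HR = 60 / 1.023 = 58.65 bpm


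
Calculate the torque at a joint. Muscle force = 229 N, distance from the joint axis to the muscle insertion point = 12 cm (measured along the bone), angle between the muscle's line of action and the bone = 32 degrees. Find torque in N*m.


Torque = F * d * sin(theta)   (moment arm = d*sin(theta))
d = 12 cm = 0.12 m
Torque = 229 * 0.12 * sin(32)
Torque = 14.56 N*m


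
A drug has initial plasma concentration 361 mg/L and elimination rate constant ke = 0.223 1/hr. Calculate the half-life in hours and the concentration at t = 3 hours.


t_half = ln(2) / ke = 0.693147 / 0.223 = 3.108 hr
C(t) = C0 * exp(-ke*t) = 361 * exp(-0.223*3)
C(3) = 184.9 mg/L


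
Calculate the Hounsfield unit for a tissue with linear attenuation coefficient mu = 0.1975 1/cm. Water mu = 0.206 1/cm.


HU = ((mu_tissue - mu_water) / mu_water) * 1000
HU = ((0.1975 - 0.206) / 0.206) * 1000
HU = -41.26


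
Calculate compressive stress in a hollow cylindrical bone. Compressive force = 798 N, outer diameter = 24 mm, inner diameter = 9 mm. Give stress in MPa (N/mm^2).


A = pi*(r_o^2 - r_i^2)
r_o = 12 mm, r_i = 4.5 mm
A = 388.772 mm^2
sigma = F/A = 798 / 388.772
sigma = 2.053 MPa


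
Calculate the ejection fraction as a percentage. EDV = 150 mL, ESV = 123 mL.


SV = EDV - ESV = 150 - 123 = 27 mL
EF = SV/EDV * 100 = 27/150 * 100
EF = 18%


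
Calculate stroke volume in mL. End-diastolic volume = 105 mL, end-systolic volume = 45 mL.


SV = EDV - ESV
SV = 105 - 45
SV = 60 mL


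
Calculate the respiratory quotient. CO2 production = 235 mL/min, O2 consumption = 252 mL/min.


RQ = VCO2 / VO2
RQ = 235 / 252
RQ = 0.9325


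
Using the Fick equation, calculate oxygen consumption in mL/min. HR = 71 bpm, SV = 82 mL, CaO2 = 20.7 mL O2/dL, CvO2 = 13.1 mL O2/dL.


CO = HR*SV = 71*82/1000 = 5.822 L/min
a-v O2 diff = 20.7 - 13.1 = 7.6 mL/dL
VO2 = CO * (CaO2-CvO2) * 10 dL/L
VO2 = 5.822 * 7.6 * 10
VO2 = 442.5 mL/min


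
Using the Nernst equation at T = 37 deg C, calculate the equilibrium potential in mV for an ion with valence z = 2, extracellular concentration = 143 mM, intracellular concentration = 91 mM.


E = (RT/(zF)) * ln(C_out/C_in)
T = 37 + 273.15 = 310.15 K
E = (8.314 * 310.15 / (2 * 96485)) * ln(143/91)
E = 6.04 mV


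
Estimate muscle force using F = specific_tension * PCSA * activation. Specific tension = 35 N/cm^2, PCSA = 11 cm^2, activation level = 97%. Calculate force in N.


F = sigma * PCSA * activation
F = 35 * 11 * 0.97
F = 373.4 N


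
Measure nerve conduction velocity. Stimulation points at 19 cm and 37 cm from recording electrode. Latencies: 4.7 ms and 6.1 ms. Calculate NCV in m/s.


Distance = (37 - 19) / 100 = 0.18 m
dt = (6.1 - 4.7) / 1000 = 0.0014 s
NCV = dist / dt = 128.6 m/s


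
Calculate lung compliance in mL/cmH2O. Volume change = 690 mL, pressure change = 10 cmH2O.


C = dV / dP
C = 690 / 10
C = 69 mL/cmH2O


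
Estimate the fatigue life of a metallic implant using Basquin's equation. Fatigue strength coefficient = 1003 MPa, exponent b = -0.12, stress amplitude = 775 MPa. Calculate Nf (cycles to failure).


sigma_a = sigma_f' * (2Nf)^b
2Nf = (sigma_a/sigma_f')^(1/b)
2Nf = (775/1003)^(1/-0.12)
2Nf = 8.5768323
Nf = 4.288


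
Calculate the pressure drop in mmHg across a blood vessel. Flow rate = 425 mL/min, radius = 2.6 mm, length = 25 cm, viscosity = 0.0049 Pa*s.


dP = 8*mu*L*Q / (pi*r^4)
Q = 425 mL/min = 7.08333e-06 m^3/s
dP = 483.527 Pa = 483.527 / 133.322 mmHg = 3.627 mmHg


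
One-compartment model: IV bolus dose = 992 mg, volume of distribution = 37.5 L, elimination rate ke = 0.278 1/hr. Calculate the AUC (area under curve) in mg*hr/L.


C0 = Dose/Vd = 992/37.5 = 26.4533 mg/L
AUC = C0/ke = 26.4533/0.278
AUC = 95.16 mg*hr/L


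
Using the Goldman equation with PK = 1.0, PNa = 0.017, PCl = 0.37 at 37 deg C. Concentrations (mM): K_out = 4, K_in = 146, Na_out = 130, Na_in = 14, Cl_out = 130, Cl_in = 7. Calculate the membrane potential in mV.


Vm = (RT/F)*ln((PK*Ko + PNa*Nao + PCl*Cli)/(PK*Ki + PNa*Nai + PCl*Clo))
Numer = 8.8, Denom = 194.338
Vm = -82.71 mV


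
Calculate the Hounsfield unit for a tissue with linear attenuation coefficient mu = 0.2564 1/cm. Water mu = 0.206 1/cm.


HU = ((mu_tissue - mu_water) / mu_water) * 1000
HU = ((0.2564 - 0.206) / 0.206) * 1000
HU = 244.7


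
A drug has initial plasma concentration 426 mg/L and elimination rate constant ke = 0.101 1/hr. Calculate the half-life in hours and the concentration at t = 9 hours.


t_half = ln(2) / ke = 0.693147 / 0.101 = 6.863 hr
C(t) = C0 * exp(-ke*t) = 426 * exp(-0.101*9)
C(9) = 171.6 mg/L


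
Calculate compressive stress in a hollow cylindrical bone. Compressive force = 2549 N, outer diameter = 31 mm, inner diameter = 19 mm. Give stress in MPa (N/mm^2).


A = pi*(r_o^2 - r_i^2)
r_o = 15.5 mm, r_i = 9.5 mm
A = 471.239 mm^2
sigma = F/A = 2549 / 471.239
sigma = 5.409 MPa


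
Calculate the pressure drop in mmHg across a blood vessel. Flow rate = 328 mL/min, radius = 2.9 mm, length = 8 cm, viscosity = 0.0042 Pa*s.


dP = 8*mu*L*Q / (pi*r^4)
Q = 328 mL/min = 5.46667e-06 m^3/s
dP = 66.1318 Pa = 66.1318 / 133.322 mmHg = 0.496 mmHg


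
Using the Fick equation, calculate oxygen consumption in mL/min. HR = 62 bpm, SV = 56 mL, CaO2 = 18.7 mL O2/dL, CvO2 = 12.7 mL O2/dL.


CO = HR*SV = 62*56/1000 = 3.472 L/min
a-v O2 diff = 18.7 - 12.7 = 6 mL/dL
VO2 = CO * (CaO2-CvO2) * 10 dL/L
VO2 = 3.472 * 6 * 10
VO2 = 208.3 mL/min


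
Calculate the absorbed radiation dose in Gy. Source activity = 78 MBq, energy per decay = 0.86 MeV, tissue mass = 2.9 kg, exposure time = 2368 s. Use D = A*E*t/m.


A = 78 MBq = 7.8000e+07 Bq
E = 0.86 MeV = 1.37772e-13 J
D = A*E*t/m = 7.8000e+07*1.37772e-13*2368/2.9
D = 0.008775 Gy


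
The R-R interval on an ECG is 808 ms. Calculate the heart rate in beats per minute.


HR = 60 / RR_interval(s)
RR = 808 ms = 0.808 s
HR = 60 / 0.808 = 74.26 bpm


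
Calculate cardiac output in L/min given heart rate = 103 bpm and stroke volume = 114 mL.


CO = HR * SV
CO = 103 * 114 / 1000
CO = 11.74 L/min


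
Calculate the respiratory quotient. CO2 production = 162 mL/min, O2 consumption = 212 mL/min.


RQ = VCO2 / VO2
RQ = 162 / 212
RQ = 0.7642


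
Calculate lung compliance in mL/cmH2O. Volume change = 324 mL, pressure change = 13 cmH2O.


C = dV / dP
C = 324 / 13
C = 24.92 mL/cmH2O


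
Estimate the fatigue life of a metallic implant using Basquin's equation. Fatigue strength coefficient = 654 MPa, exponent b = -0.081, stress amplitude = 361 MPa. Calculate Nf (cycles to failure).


sigma_a = sigma_f' * (2Nf)^b
2Nf = (sigma_a/sigma_f')^(1/b)
2Nf = (361/654)^(1/-0.081)
2Nf = 1534.8153
Nf = 767.4


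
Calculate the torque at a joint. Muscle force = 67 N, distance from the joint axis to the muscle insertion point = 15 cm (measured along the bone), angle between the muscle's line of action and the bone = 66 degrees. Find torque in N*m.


Torque = F * d * sin(theta)   (moment arm = d*sin(theta))
d = 15 cm = 0.15 m
Torque = 67 * 0.15 * sin(66)
Torque = 9.181 N*m


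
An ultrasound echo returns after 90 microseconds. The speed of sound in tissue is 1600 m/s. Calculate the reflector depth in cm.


depth = c * t / 2
t = 90 us = 9.0000e-05 s
depth = 1600 * 9.0000e-05 / 2
depth = 0.072 m = 7.2 cm


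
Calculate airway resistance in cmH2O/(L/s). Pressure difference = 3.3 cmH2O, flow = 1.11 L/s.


R = dP / flow
R = 3.3 / 1.11
R = 2.973 cmH2O/(L/s)


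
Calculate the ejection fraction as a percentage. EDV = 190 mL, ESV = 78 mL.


SV = EDV - ESV = 190 - 78 = 112 mL
EF = SV/EDV * 100 = 112/190 * 100
EF = 58.95%


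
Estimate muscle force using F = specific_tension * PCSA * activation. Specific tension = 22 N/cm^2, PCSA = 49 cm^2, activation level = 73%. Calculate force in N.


F = sigma * PCSA * activation
F = 22 * 49 * 0.73
F = 786.9 N


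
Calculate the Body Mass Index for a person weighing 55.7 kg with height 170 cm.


BMI = weight / height^2
height = 170 cm = 1.7 m
BMI = 55.7 / 1.7^2
BMI = 19.27 kg/m^2


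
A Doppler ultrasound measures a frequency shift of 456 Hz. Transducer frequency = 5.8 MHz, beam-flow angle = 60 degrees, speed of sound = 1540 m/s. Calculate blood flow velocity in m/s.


v = fd * c / (2 * f0 * cos(theta))
v = 456 * 1540 / (2 * 5.8000e+06 * cos(60))
v = 0.1211 m/s


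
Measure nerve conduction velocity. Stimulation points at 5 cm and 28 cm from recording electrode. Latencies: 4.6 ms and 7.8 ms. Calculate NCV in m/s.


Distance = (28 - 5) / 100 = 0.23 m
dt = (7.8 - 4.6) / 1000 = 0.0032 s
NCV = dist / dt = 71.88 m/s


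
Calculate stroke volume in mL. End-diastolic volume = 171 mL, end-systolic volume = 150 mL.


SV = EDV - ESV
SV = 171 - 150
SV = 21 mL


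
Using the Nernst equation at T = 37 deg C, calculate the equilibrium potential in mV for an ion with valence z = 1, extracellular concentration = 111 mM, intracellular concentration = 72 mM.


E = (RT/(zF)) * ln(C_out/C_in)
T = 37 + 273.15 = 310.15 K
E = (8.314 * 310.15 / (1 * 96485)) * ln(111/72)
E = 11.57 mV


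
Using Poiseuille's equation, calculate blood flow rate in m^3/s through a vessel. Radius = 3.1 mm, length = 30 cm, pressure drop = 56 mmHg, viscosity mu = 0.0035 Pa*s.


Q = pi*r^4*dP / (8*mu*L)
r = 0.0031 m, L = 0.3 m
dP = 56 mmHg = 7466.032 Pa
Q = 2.5787e-04 m^3/s


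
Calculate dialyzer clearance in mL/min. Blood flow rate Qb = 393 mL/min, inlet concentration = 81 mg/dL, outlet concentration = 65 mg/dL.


K = Qb * (Cb_in - Cb_out) / Cb_in
K = 393 * (81 - 65) / 81
K = 77.63 mL/min


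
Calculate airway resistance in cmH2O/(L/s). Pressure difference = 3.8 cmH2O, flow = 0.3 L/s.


R = dP / flow
R = 3.8 / 0.3
R = 12.67 cmH2O/(L/s)


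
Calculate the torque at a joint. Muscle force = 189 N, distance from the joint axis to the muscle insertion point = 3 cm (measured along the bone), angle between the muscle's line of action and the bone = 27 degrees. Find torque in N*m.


Torque = F * d * sin(theta)   (moment arm = d*sin(theta))
d = 3 cm = 0.03 m
Torque = 189 * 0.03 * sin(27)
Torque = 2.574 N*m


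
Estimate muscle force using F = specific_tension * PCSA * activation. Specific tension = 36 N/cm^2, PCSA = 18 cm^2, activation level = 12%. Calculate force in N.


F = sigma * PCSA * activation
F = 36 * 18 * 0.12
F = 77.76 N


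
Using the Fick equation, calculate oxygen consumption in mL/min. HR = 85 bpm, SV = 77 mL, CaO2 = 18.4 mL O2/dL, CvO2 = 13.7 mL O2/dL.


CO = HR*SV = 85*77/1000 = 6.545 L/min
a-v O2 diff = 18.4 - 13.7 = 4.7 mL/dL
VO2 = CO * (CaO2-CvO2) * 10 dL/L
VO2 = 6.545 * 4.7 * 10
VO2 = 307.6 mL/min


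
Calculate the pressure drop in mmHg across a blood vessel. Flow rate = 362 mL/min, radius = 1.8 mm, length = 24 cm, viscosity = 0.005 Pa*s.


dP = 8*mu*L*Q / (pi*r^4)
Q = 362 mL/min = 6.03333e-06 m^3/s
dP = 1756.26 Pa = 1756.26 / 133.322 mmHg = 13.17 mmHg


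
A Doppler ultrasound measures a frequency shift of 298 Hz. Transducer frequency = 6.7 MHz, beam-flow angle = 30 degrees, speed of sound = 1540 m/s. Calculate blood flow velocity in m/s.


v = fd * c / (2 * f0 * cos(theta))
v = 298 * 1540 / (2 * 6.7000e+06 * cos(30))
v = 0.03955 m/s


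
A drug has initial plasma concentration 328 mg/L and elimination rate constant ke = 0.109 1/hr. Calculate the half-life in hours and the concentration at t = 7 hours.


t_half = ln(2) / ke = 0.693147 / 0.109 = 6.359 hr
C(t) = C0 * exp(-ke*t) = 328 * exp(-0.109*7)
C(7) = 152.9 mg/L


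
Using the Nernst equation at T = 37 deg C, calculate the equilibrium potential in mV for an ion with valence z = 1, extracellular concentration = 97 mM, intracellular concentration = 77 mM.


E = (RT/(zF)) * ln(C_out/C_in)
T = 37 + 273.15 = 310.15 K
E = (8.314 * 310.15 / (1 * 96485)) * ln(97/77)
E = 6.171 mV


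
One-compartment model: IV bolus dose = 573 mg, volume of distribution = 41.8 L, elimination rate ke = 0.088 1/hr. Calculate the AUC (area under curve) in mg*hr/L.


C0 = Dose/Vd = 573/41.8 = 13.7081 mg/L
AUC = C0/ke = 13.7081/0.088
AUC = 155.8 mg*hr/L


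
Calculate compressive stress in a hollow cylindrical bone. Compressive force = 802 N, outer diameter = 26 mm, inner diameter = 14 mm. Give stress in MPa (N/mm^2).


A = pi*(r_o^2 - r_i^2)
r_o = 13 mm, r_i = 7 mm
A = 376.991 mm^2
sigma = F/A = 802 / 376.991
sigma = 2.127 MPa


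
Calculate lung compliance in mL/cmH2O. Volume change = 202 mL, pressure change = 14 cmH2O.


C = dV / dP
C = 202 / 14
C = 14.43 mL/cmH2O


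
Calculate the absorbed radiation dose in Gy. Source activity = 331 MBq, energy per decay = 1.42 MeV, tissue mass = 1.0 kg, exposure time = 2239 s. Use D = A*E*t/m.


A = 331 MBq = 3.3100e+08 Bq
E = 1.42 MeV = 2.27484e-13 J
D = A*E*t/m = 3.3100e+08*2.27484e-13*2239/1.0
D = 0.1686 Gy


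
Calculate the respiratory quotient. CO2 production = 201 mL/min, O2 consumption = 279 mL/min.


RQ = VCO2 / VO2
RQ = 201 / 279
RQ = 0.7204


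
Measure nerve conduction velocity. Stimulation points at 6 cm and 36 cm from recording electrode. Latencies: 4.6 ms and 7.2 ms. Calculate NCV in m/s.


Distance = (36 - 6) / 100 = 0.3 m
dt = (7.2 - 4.6) / 1000 = 0.0026 s
NCV = dist / dt = 115.4 m/s


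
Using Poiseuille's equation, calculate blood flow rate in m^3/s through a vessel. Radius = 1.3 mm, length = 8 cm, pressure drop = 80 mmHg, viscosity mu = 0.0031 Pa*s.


Q = pi*r^4*dP / (8*mu*L)
r = 0.0013 m, L = 0.08 m
dP = 80 mmHg = 10665.76 Pa
Q = 4.8236e-05 m^3/s


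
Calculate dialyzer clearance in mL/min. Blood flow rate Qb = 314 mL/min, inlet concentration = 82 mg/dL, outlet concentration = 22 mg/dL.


K = Qb * (Cb_in - Cb_out) / Cb_in
K = 314 * (82 - 22) / 82
K = 229.8 mL/min


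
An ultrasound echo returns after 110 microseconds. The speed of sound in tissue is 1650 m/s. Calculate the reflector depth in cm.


depth = c * t / 2
t = 110 us = 1.1000e-04 s
depth = 1650 * 1.1000e-04 / 2
depth = 0.09075 m = 9.075 cm


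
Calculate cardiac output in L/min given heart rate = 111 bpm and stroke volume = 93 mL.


CO = HR * SV
CO = 111 * 93 / 1000
CO = 10.32 L/min


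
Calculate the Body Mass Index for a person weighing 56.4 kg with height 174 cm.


BMI = weight / height^2
height = 174 cm = 1.74 m
BMI = 56.4 / 1.74^2
BMI = 18.63 kg/m^2


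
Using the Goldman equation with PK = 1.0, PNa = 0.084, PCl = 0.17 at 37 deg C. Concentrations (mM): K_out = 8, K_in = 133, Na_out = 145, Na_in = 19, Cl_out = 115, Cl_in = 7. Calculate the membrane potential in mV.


Vm = (RT/F)*ln((PK*Ko + PNa*Nao + PCl*Cli)/(PK*Ki + PNa*Nai + PCl*Clo))
Numer = 21.37, Denom = 154.146
Vm = -52.81 mV


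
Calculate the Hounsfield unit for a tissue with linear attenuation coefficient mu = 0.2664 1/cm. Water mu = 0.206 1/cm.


HU = ((mu_tissue - mu_water) / mu_water) * 1000
HU = ((0.2664 - 0.206) / 0.206) * 1000
HU = 293.2


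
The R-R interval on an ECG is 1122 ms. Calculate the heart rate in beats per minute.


HR = 60 / RR_interval(s)
RR = 1122 ms = 1.122 s
HR = 60 / 1.122 = 53.48 bpm


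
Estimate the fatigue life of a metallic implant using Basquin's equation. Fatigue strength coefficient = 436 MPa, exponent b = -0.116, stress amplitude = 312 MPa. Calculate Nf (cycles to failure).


sigma_a = sigma_f' * (2Nf)^b
2Nf = (sigma_a/sigma_f')^(1/b)
2Nf = (312/436)^(1/-0.116)
2Nf = 17.900335
Nf = 8.95


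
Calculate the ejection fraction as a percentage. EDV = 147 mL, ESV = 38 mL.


SV = EDV - ESV = 147 - 38 = 109 mL
EF = SV/EDV * 100 = 109/147 * 100
EF = 74.15%


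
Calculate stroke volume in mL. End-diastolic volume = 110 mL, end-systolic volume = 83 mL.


SV = EDV - ESV
SV = 110 - 83
SV = 27 mL


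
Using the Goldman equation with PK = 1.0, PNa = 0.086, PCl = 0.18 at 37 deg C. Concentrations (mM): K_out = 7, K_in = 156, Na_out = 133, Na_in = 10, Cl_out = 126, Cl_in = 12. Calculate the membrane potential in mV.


Vm = (RT/F)*ln((PK*Ko + PNa*Nao + PCl*Cli)/(PK*Ki + PNa*Nai + PCl*Clo))
Numer = 20.598, Denom = 179.54
Vm = -57.87 mV


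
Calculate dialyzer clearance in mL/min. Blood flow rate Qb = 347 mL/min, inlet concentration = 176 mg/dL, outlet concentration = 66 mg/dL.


K = Qb * (Cb_in - Cb_out) / Cb_in
K = 347 * (176 - 66) / 176
K = 216.9 mL/min


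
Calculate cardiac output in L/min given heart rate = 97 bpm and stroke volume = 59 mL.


CO = HR * SV
CO = 97 * 59 / 1000
CO = 5.723 L/min


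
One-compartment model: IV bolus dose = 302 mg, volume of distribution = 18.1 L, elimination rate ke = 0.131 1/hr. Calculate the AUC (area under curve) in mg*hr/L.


C0 = Dose/Vd = 302/18.1 = 16.6851 mg/L
AUC = C0/ke = 16.6851/0.131
AUC = 127.4 mg*hr/L


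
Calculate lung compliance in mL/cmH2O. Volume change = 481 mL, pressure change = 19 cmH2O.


C = dV / dP
C = 481 / 19
C = 25.32 mL/cmH2O


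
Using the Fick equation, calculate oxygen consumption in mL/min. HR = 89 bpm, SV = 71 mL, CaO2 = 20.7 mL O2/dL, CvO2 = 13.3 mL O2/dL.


CO = HR*SV = 89*71/1000 = 6.319 L/min
a-v O2 diff = 20.7 - 13.3 = 7.4 mL/dL
VO2 = CO * (CaO2-CvO2) * 10 dL/L
VO2 = 6.319 * 7.4 * 10
VO2 = 467.6 mL/min


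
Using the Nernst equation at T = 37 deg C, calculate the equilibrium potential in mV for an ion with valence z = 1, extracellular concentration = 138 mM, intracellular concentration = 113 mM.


E = (RT/(zF)) * ln(C_out/C_in)
T = 37 + 273.15 = 310.15 K
E = (8.314 * 310.15 / (1 * 96485)) * ln(138/113)
E = 5.341 mV


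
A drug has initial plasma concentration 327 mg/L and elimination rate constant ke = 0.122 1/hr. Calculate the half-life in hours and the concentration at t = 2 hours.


t_half = ln(2) / ke = 0.693147 / 0.122 = 5.682 hr
C(t) = C0 * exp(-ke*t) = 327 * exp(-0.122*2)
C(2) = 256.2 mg/L


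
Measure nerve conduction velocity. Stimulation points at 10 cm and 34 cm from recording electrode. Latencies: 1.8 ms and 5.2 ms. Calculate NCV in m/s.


Distance = (34 - 10) / 100 = 0.24 m
dt = (5.2 - 1.8) / 1000 = 0.0034 s
NCV = dist / dt = 70.59 m/s


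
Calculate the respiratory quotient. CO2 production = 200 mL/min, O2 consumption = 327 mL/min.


RQ = VCO2 / VO2
RQ = 200 / 327
RQ = 0.6116


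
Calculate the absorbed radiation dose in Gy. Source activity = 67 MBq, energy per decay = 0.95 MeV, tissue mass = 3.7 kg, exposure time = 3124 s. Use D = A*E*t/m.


A = 67 MBq = 6.7000e+07 Bq
E = 0.95 MeV = 1.5219e-13 J
D = A*E*t/m = 6.7000e+07*1.5219e-13*3124/3.7
D = 0.008609 Gy


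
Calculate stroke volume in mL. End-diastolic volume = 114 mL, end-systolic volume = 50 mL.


SV = EDV - ESV
SV = 114 - 50
SV = 64 mL


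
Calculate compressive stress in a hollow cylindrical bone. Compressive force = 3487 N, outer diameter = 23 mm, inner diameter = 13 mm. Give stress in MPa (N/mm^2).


A = pi*(r_o^2 - r_i^2)
r_o = 11.5 mm, r_i = 6.5 mm
A = 282.743 mm^2
sigma = F/A = 3487 / 282.743
sigma = 12.33 MPa


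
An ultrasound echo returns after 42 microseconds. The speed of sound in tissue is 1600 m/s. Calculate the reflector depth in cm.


depth = c * t / 2
t = 42 us = 4.2000e-05 s
depth = 1600 * 4.2000e-05 / 2
depth = 0.0336 m = 3.36 cm


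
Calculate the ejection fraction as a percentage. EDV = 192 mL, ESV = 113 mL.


SV = EDV - ESV = 192 - 113 = 79 mL
EF = SV/EDV * 100 = 79/192 * 100
EF = 41.15%


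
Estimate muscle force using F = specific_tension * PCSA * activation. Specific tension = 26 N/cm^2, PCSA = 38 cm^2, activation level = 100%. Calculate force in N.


F = sigma * PCSA * activation
F = 26 * 38 * 1
F = 988 N


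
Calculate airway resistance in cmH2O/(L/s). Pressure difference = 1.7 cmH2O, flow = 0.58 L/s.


R = dP / flow
R = 1.7 / 0.58
R = 2.931 cmH2O/(L/s)


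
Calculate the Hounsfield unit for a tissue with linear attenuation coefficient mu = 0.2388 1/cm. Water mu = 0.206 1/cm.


HU = ((mu_tissue - mu_water) / mu_water) * 1000
HU = ((0.2388 - 0.206) / 0.206) * 1000
HU = 159.2


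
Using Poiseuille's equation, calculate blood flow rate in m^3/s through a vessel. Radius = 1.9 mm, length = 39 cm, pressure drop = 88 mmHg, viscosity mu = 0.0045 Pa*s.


Q = pi*r^4*dP / (8*mu*L)
r = 0.0019 m, L = 0.39 m
dP = 88 mmHg = 11732.336 Pa
Q = 3.4212e-05 m^3/s


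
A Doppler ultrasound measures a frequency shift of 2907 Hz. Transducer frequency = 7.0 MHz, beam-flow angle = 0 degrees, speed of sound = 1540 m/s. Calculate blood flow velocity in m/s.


v = fd * c / (2 * f0 * cos(theta))
v = 2907 * 1540 / (2 * 7.0000e+06 * cos(0))
v = 0.3198 m/s


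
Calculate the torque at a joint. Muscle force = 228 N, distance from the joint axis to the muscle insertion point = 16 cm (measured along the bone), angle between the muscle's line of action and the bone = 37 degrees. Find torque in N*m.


Torque = F * d * sin(theta)   (moment arm = d*sin(theta))
d = 16 cm = 0.16 m
Torque = 228 * 0.16 * sin(37)
Torque = 21.95 N*m


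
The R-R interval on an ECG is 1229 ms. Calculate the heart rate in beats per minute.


HR = 60 / RR_interval(s)
RR = 1229 ms = 1.229 s
HR = 60 / 1.229 = 48.82 bpm


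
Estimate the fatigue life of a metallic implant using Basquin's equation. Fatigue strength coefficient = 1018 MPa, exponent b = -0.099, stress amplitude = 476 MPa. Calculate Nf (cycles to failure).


sigma_a = sigma_f' * (2Nf)^b
2Nf = (sigma_a/sigma_f')^(1/b)
2Nf = (476/1018)^(1/-0.099)
2Nf = 2161.5028
Nf = 1081


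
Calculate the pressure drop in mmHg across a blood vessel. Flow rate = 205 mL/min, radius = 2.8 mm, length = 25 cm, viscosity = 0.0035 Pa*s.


dP = 8*mu*L*Q / (pi*r^4)
Q = 205 mL/min = 3.41667e-06 m^3/s
dP = 123.857 Pa = 123.857 / 133.322 mmHg = 0.929 mmHg


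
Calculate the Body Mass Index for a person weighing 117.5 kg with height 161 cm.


BMI = weight / height^2
height = 161 cm = 1.61 m
BMI = 117.5 / 1.61^2
BMI = 45.33 kg/m^2


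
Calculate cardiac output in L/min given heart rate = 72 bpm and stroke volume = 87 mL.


CO = HR * SV
CO = 72 * 87 / 1000
CO = 6.264 L/min


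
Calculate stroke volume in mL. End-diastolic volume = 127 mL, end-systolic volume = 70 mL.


SV = EDV - ESV
SV = 127 - 70
SV = 57 mL


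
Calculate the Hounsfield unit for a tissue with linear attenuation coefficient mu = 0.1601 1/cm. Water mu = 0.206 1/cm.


HU = ((mu_tissue - mu_water) / mu_water) * 1000
HU = ((0.1601 - 0.206) / 0.206) * 1000
HU = -222.8


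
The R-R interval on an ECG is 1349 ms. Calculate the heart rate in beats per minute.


HR = 60 / RR_interval(s)
RR = 1349 ms = 1.349 s
HR = 60 / 1.349 = 44.48 bpm


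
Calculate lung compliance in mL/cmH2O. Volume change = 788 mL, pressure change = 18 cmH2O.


C = dV / dP
C = 788 / 18
C = 43.78 mL/cmH2O


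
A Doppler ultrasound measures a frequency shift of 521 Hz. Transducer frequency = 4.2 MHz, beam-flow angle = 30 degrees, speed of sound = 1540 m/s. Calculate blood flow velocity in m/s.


v = fd * c / (2 * f0 * cos(theta))
v = 521 * 1540 / (2 * 4.2000e+06 * cos(30))
v = 0.1103 m/s


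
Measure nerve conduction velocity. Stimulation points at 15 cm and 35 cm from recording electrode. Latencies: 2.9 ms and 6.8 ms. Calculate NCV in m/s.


Distance = (35 - 15) / 100 = 0.2 m
dt = (6.8 - 2.9) / 1000 = 0.0039 s
NCV = dist / dt = 51.28 m/s


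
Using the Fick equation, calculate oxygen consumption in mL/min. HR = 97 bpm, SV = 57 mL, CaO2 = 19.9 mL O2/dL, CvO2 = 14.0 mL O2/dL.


CO = HR*SV = 97*57/1000 = 5.529 L/min
a-v O2 diff = 19.9 - 14.0 = 5.9 mL/dL
VO2 = CO * (CaO2-CvO2) * 10 dL/L
VO2 = 5.529 * 5.9 * 10
VO2 = 326.2 mL/min


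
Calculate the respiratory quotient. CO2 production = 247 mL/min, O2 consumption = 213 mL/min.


RQ = VCO2 / VO2
RQ = 247 / 213
RQ = 1.16


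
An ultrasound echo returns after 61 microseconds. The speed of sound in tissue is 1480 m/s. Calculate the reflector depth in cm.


depth = c * t / 2
t = 61 us = 6.1000e-05 s
depth = 1480 * 6.1000e-05 / 2
depth = 0.04514 m = 4.514 cm


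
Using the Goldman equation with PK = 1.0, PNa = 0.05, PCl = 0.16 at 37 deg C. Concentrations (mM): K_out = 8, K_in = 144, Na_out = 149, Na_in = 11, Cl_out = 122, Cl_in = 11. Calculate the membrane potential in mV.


Vm = (RT/F)*ln((PK*Ko + PNa*Nao + PCl*Cli)/(PK*Ki + PNa*Nai + PCl*Clo))
Numer = 17.21, Denom = 164.07
Vm = -60.26 mV


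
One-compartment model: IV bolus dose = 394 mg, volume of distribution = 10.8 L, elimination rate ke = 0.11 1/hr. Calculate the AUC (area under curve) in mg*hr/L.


C0 = Dose/Vd = 394/10.8 = 36.4815 mg/L
AUC = C0/ke = 36.4815/0.11
AUC = 331.6 mg*hr/L


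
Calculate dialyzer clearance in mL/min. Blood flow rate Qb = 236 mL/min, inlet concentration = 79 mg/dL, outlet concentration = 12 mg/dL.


K = Qb * (Cb_in - Cb_out) / Cb_in
K = 236 * (79 - 12) / 79
K = 200.2 mL/min


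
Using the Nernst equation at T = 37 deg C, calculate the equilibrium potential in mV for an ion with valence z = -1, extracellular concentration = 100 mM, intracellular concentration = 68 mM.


E = (RT/(zF)) * ln(C_out/C_in)
T = 37 + 273.15 = 310.15 K
E = (8.314 * 310.15 / (-1 * 96485)) * ln(100/68)
E = -10.31 mV


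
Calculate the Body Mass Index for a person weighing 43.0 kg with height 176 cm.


BMI = weight / height^2
height = 176 cm = 1.76 m
BMI = 43.0 / 1.76^2
BMI = 13.88 kg/m^2


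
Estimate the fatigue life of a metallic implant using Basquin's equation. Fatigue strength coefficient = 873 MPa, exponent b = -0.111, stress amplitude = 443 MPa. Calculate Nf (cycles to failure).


sigma_a = sigma_f' * (2Nf)^b
2Nf = (sigma_a/sigma_f')^(1/b)
2Nf = (443/873)^(1/-0.111)
2Nf = 450.9712
Nf = 225.5


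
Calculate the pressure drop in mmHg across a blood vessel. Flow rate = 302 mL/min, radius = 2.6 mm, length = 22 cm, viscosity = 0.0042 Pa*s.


dP = 8*mu*L*Q / (pi*r^4)
Q = 302 mL/min = 5.03333e-06 m^3/s
dP = 259.164 Pa = 259.164 / 133.322 mmHg = 1.944 mmHg


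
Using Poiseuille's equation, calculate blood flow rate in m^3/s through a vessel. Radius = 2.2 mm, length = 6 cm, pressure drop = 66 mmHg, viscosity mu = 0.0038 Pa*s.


Q = pi*r^4*dP / (8*mu*L)
r = 0.0022 m, L = 0.06 m
dP = 66 mmHg = 8799.252 Pa
Q = 3.5503e-04 m^3/s


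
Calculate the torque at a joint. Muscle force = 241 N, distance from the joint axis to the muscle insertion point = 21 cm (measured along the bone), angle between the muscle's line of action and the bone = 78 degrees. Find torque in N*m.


Torque = F * d * sin(theta)   (moment arm = d*sin(theta))
d = 21 cm = 0.21 m
Torque = 241 * 0.21 * sin(78)
Torque = 49.5 N*m


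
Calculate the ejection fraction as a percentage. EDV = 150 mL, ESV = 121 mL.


SV = EDV - ESV = 150 - 121 = 29 mL
EF = SV/EDV * 100 = 29/150 * 100
EF = 19.33%


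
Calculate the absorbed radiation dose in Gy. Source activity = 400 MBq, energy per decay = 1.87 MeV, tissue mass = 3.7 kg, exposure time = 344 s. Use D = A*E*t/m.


A = 400 MBq = 4.0000e+08 Bq
E = 1.87 MeV = 2.99574e-13 J
D = A*E*t/m = 4.0000e+08*2.99574e-13*344/3.7
D = 0.01114 Gy


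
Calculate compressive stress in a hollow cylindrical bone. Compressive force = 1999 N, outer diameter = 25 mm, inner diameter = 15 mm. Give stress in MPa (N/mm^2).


A = pi*(r_o^2 - r_i^2)
r_o = 12.5 mm, r_i = 7.5 mm
A = 314.159 mm^2
sigma = F/A = 1999 / 314.159
sigma = 6.363 MPa


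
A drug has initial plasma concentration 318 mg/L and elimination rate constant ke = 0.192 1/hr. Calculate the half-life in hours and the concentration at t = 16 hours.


t_half = ln(2) / ke = 0.693147 / 0.192 = 3.61 hr
C(t) = C0 * exp(-ke*t) = 318 * exp(-0.192*16)
C(16) = 14.73 mg/L


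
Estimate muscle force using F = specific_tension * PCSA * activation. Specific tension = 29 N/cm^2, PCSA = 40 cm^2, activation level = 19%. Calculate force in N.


F = sigma * PCSA * activation
F = 29 * 40 * 0.19
F = 220.4 N


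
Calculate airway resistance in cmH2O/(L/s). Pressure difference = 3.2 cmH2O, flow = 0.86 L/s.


R = dP / flow
R = 3.2 / 0.86
R = 3.721 cmH2O/(L/s)


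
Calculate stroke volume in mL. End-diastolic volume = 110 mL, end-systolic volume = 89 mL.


SV = EDV - ESV
SV = 110 - 89
SV = 21 mL
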